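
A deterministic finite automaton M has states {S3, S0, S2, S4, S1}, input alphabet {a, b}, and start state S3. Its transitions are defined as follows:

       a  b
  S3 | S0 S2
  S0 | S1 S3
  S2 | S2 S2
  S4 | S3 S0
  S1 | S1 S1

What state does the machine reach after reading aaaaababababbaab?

start at S3
read 'a': S3 → S0
read 'a': S0 → S1
read 'a': S1 → S1
read 'a': S1 → S1
read 'a': S1 → S1
read 'b': S1 → S1
read 'a': S1 → S1
read 'b': S1 → S1
read 'a': S1 → S1
read 'b': S1 → S1
read 'a': S1 → S1
read 'b': S1 → S1
read 'b': S1 → S1
read 'a': S1 → S1
read 'a': S1 → S1
read 'b': S1 → S1

S1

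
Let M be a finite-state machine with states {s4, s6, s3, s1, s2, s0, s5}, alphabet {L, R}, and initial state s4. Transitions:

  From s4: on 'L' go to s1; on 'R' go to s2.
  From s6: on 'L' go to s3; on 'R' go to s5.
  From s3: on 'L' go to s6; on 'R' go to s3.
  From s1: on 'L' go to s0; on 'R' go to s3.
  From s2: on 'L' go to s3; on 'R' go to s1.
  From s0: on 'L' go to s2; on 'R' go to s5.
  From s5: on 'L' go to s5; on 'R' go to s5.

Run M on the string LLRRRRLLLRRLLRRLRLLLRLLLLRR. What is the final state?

s5

s4 → s1 → s0 → s5 → s5 → s5 → s5 → s5 → s5 → s5 → s5 → s5 → s5 → s5 → s5 → s5 → s5 → s5 → s5 → s5 → s5 → s5 → s5 → s5 → s5 → s5 → s5 → s5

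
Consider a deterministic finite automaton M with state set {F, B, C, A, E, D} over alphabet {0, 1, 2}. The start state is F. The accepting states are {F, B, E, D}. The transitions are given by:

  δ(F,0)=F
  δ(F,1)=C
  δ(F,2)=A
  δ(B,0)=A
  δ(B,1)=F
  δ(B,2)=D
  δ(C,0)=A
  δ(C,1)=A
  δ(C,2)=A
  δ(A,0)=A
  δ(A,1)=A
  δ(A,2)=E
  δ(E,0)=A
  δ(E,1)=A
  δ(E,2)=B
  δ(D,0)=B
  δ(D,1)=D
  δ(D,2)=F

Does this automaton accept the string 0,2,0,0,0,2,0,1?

Trace: F -0-> F -2-> A -0-> A -0-> A -0-> A -2-> E -0-> A -1-> A
End state A is not accepting.

No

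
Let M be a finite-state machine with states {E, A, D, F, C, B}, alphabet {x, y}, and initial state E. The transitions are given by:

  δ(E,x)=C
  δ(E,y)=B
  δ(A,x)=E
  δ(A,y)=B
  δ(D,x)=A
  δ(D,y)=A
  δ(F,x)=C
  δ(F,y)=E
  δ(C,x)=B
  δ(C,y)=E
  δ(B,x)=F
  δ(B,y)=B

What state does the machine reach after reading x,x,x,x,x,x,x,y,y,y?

E → C → B → F → C → B → F → C → E → B → B

B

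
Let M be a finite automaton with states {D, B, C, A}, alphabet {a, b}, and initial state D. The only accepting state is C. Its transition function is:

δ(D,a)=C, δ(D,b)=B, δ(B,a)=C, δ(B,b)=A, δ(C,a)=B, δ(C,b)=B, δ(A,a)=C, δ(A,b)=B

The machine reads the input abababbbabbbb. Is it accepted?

No

D → C → B → C → B → C → B → A → B → C → B → A → B → A
End state A is not accepting.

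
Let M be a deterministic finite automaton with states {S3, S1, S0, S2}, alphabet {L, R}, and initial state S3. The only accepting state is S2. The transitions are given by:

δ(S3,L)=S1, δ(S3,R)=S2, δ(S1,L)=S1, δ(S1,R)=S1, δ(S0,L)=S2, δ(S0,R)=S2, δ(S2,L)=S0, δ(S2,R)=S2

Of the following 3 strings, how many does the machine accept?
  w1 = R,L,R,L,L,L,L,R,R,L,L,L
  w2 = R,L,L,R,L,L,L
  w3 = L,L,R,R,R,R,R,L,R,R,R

w1:
  start at S3
  read 'R': S3 → S2
  read 'L': S2 → S0
  read 'R': S0 → S2
  read 'L': S2 → S0
  read 'L': S0 → S2
  read 'L': S2 → S0
  read 'L': S0 → S2
  read 'R': S2 → S2
  read 'R': S2 → S2
  read 'L': S2 → S0
  read 'L': S0 → S2
  read 'L': S2 → S0
  end S0, rejected
w2:
  start at S3
  read 'R': S3 → S2
  read 'L': S2 → S0
  read 'L': S0 → S2
  read 'R': S2 → S2
  read 'L': S2 → S0
  read 'L': S0 → S2
  read 'L': S2 → S0
  end S0, rejected
w3:
  start at S3
  read 'L': S3 → S1
  read 'L': S1 → S1
  read 'R': S1 → S1
  read 'R': S1 → S1
  read 'R': S1 → S1
  read 'R': S1 → S1
  read 'R': S1 → S1
  read 'L': S1 → S1
  read 'R': S1 → S1
  read 'R': S1 → S1
  read 'R': S1 → S1
  end S1, rejected

0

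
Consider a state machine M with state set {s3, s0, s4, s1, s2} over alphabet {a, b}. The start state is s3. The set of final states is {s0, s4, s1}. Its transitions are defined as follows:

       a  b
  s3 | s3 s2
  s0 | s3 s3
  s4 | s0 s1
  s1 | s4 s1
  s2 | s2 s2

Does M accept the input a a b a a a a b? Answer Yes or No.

No

Trace: s3 -a-> s3 -a-> s3 -b-> s2 -a-> s2 -a-> s2 -a-> s2 -a-> s2 -b-> s2
End state s2 is not accepting.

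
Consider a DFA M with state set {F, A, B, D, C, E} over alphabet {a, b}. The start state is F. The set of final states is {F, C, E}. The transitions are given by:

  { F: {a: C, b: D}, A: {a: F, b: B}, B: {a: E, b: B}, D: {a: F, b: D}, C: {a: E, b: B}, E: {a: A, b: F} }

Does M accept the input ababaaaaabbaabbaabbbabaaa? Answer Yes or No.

No

Trace: F -a-> C -b-> B -a-> E -b-> F -a-> C -a-> E -a-> A -a-> F -a-> C -b-> B -b-> B -a-> E -a-> A -b-> B -b-> B -a-> E -a-> A -b-> B -b-> B -b-> B -a-> E -b-> F -a-> C -a-> E -a-> A
End state A is not accepting.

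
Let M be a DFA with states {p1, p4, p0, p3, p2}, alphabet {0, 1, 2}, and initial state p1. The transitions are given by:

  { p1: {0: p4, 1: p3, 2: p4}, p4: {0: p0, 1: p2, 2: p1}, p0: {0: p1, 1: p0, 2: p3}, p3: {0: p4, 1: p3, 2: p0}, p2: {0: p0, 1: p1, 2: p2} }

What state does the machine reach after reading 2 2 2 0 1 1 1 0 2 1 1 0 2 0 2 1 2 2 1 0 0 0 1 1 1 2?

p0

Trace: p1 -2-> p4 -2-> p1 -2-> p4 -0-> p0 -1-> p0 -1-> p0 -1-> p0 -0-> p1 -2-> p4 -1-> p2 -1-> p1 -0-> p4 -2-> p1 -0-> p4 -2-> p1 -1-> p3 -2-> p0 -2-> p3 -1-> p3 -0-> p4 -0-> p0 -0-> p1 -1-> p3 -1-> p3 -1-> p3 -2-> p0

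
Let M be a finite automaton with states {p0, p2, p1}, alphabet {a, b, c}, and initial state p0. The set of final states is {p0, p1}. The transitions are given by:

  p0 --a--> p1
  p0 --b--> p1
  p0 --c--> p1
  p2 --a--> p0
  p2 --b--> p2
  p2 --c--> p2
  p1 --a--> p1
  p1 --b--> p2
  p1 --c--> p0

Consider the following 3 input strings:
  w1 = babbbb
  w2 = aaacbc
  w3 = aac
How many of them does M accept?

w1:
  start at p0
  read 'b': p0 → p1
  read 'a': p1 → p1
  read 'b': p1 → p2
  read 'b': p2 → p2
  read 'b': p2 → p2
  read 'b': p2 → p2
  end p2, rejected
w2:
  start at p0
  read 'a': p0 → p1
  read 'a': p1 → p1
  read 'a': p1 → p1
  read 'c': p1 → p0
  read 'b': p0 → p1
  read 'c': p1 → p0
  end p0, accepted
w3:
  start at p0
  read 'a': p0 → p1
  read 'a': p1 → p1
  read 'c': p1 → p0
  end p0, accepted

2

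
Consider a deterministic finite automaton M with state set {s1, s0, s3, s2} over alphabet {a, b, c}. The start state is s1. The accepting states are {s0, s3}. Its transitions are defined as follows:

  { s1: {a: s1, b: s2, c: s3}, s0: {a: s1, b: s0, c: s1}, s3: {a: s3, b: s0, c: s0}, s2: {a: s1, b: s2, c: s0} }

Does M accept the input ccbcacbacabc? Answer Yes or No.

No

s1 → s3 → s0 → s0 → s1 → s1 → s3 → s0 → s1 → s3 → s3 → s0 → s1
End state s1 is not accepting.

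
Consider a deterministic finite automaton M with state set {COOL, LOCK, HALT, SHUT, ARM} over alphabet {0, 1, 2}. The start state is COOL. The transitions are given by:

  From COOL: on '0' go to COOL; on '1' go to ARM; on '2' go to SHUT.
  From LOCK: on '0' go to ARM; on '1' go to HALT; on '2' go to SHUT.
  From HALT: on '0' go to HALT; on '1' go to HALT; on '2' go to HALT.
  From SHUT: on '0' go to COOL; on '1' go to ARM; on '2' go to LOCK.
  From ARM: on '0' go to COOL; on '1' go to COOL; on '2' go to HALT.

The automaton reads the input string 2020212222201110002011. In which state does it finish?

Trace: COOL -2-> SHUT -0-> COOL -2-> SHUT -0-> COOL -2-> SHUT -1-> ARM -2-> HALT -2-> HALT -2-> HALT -2-> HALT -2-> HALT -0-> HALT -1-> HALT -1-> HALT -1-> HALT -0-> HALT -0-> HALT -0-> HALT -2-> HALT -0-> HALT -1-> HALT -1-> HALT

HALT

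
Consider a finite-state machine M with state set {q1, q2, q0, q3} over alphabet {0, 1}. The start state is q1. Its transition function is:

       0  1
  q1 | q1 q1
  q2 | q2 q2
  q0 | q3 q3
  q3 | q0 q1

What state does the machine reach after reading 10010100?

start at q1
read '1': q1 → q1
read '0': q1 → q1
read '0': q1 → q1
read '1': q1 → q1
read '0': q1 → q1
read '1': q1 → q1
read '0': q1 → q1
read '0': q1 → q1

q1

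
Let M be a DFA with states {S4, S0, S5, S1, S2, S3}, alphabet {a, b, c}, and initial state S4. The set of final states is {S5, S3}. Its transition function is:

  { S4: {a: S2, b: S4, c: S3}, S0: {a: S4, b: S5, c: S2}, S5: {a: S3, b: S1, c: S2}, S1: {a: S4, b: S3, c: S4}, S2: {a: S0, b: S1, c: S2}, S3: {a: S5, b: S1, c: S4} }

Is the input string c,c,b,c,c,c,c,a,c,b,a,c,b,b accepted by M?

Yes

Trace: S4 -c-> S3 -c-> S4 -b-> S4 -c-> S3 -c-> S4 -c-> S3 -c-> S4 -a-> S2 -c-> S2 -b-> S1 -a-> S4 -c-> S3 -b-> S1 -b-> S3
End state S3 is accepting.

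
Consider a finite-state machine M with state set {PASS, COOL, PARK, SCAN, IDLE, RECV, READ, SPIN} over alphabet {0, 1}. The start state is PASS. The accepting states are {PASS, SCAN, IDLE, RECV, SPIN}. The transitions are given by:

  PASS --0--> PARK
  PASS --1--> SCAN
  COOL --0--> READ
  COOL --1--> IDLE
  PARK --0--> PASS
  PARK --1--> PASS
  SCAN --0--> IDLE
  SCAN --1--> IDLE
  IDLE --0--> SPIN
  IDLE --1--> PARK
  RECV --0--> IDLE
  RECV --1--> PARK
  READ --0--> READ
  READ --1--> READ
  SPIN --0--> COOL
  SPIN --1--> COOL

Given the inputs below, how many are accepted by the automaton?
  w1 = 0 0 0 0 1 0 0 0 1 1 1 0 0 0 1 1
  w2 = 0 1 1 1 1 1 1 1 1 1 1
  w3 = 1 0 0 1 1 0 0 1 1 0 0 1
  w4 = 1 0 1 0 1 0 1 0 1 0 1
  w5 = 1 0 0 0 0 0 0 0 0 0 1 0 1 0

w1:
  start at PASS
  read '0': PASS → PARK
  read '0': PARK → PASS
  read '0': PASS → PARK
  read '0': PARK → PASS
  read '1': PASS → SCAN
  read '0': SCAN → IDLE
  read '0': IDLE → SPIN
  read '0': SPIN → COOL
  read '1': COOL → IDLE
  read '1': IDLE → PARK
  read '1': PARK → PASS
  read '0': PASS → PARK
  read '0': PARK → PASS
  read '0': PASS → PARK
  read '1': PARK → PASS
  read '1': PASS → SCAN
  end SCAN, accepted
w2:
  start at PASS
  read '0': PASS → PARK
  read '1': PARK → PASS
  read '1': PASS → SCAN
  read '1': SCAN → IDLE
  read '1': IDLE → PARK
  read '1': PARK → PASS
  read '1': PASS → SCAN
  read '1': SCAN → IDLE
  read '1': IDLE → PARK
  read '1': PARK → PASS
  read '1': PASS → SCAN
  end SCAN, accepted
w3:
  start at PASS
  read '1': PASS → SCAN
  read '0': SCAN → IDLE
  read '0': IDLE → SPIN
  read '1': SPIN → COOL
  read '1': COOL → IDLE
  read '0': IDLE → SPIN
  read '0': SPIN → COOL
  read '1': COOL → IDLE
  read '1': IDLE → PARK
  read '0': PARK → PASS
  read '0': PASS → PARK
  read '1': PARK → PASS
  end PASS, accepted
w4:
  start at PASS
  read '1': PASS → SCAN
  read '0': SCAN → IDLE
  read '1': IDLE → PARK
  read '0': PARK → PASS
  read '1': PASS → SCAN
  read '0': SCAN → IDLE
  read '1': IDLE → PARK
  read '0': PARK → PASS
  read '1': PASS → SCAN
  read '0': SCAN → IDLE
  read '1': IDLE → PARK
  end PARK, rejected
w5:
  start at PASS
  read '1': PASS → SCAN
  read '0': SCAN → IDLE
  read '0': IDLE → SPIN
  read '0': SPIN → COOL
  read '0': COOL → READ
  read '0': READ → READ
  read '0': READ → READ
  read '0': READ → READ
  read '0': READ → READ
  read '0': READ → READ
  read '1': READ → READ
  read '0': READ → READ
  read '1': READ → READ
  read '0': READ → READ
  end READ, rejected

3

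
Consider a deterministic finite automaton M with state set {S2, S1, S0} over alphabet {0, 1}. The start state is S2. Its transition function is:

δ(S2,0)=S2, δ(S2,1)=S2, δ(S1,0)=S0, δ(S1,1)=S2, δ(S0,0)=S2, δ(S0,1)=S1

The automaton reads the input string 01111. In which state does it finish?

Trace: S2 -0-> S2 -1-> S2 -1-> S2 -1-> S2 -1-> S2

S2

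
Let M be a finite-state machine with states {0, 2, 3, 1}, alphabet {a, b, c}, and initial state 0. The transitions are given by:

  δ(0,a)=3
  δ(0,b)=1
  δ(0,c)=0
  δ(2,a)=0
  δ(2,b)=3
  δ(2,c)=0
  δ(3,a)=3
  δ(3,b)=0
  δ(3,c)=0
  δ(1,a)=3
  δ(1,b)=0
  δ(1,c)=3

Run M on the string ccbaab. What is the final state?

0

0 → 0 → 0 → 1 → 3 → 3 → 0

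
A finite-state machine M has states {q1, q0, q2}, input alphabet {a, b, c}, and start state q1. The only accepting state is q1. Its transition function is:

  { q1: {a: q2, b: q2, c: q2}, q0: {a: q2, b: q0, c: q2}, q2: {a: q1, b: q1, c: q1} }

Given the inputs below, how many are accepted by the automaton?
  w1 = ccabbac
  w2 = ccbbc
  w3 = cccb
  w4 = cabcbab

w1: Trace: q1 -c-> q2 -c-> q1 -a-> q2 -b-> q1 -b-> q2 -a-> q1 -c-> q2  → end q2, rejected
w2: Trace: q1 -c-> q2 -c-> q1 -b-> q2 -b-> q1 -c-> q2  → end q2, rejected
w3: Trace: q1 -c-> q2 -c-> q1 -c-> q2 -b-> q1  → end q1, accepted
w4: Trace: q1 -c-> q2 -a-> q1 -b-> q2 -c-> q1 -b-> q2 -a-> q1 -b-> q2  → end q2, rejected

1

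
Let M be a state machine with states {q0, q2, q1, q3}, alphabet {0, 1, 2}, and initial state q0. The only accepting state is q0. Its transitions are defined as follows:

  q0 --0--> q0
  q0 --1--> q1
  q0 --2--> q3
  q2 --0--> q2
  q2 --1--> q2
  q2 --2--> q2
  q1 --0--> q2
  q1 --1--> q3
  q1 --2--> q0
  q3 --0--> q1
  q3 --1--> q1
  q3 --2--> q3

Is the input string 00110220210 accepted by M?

No

Trace: q0 -0-> q0 -0-> q0 -1-> q1 -1-> q3 -0-> q1 -2-> q0 -2-> q3 -0-> q1 -2-> q0 -1-> q1 -0-> q2
End state q2 is not accepting.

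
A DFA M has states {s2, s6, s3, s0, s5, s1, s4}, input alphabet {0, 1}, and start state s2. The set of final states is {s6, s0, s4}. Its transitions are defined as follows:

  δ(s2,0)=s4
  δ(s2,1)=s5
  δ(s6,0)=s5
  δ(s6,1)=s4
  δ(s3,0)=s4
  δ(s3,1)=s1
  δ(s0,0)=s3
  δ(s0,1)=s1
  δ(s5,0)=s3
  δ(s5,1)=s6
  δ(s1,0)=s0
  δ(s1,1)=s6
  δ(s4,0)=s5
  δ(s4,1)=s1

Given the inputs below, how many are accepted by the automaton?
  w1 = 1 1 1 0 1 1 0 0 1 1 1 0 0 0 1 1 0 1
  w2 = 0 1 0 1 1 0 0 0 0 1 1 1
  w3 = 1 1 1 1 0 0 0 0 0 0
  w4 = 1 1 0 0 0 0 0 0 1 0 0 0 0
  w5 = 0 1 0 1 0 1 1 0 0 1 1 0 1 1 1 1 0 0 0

w1: s2 → s5 → s6 → s4 → s5 → s6 → s4 → s5 → s3 → s1 → s6 → s4 → s5 → s3 → s4 → s1 → s6 → s5 → s6  → end s6, accepted
w2: s2 → s4 → s1 → s0 → s1 → s6 → s5 → s3 → s4 → s5 → s6 → s4 → s1  → end s1, rejected
w3: s2 → s5 → s6 → s4 → s1 → s0 → s3 → s4 → s5 → s3 → s4  → end s4, accepted
w4: s2 → s5 → s6 → s5 → s3 → s4 → s5 → s3 → s4 → s1 → s0 → s3 → s4 → s5  → end s5, rejected
w5: s2 → s4 → s1 → s0 → s1 → s0 → s1 → s6 → s5 → s3 → s1 → s6 → s5 → s6 → s4 → s1 → s6 → s5 → s3 → s4  → end s4, accepted

3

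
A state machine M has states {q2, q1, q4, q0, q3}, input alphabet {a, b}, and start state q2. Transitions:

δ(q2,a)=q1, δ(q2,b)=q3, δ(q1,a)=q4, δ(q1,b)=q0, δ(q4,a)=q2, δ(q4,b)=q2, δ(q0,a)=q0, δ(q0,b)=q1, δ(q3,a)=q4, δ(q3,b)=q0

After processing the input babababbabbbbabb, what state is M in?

q0

Trace: q2 -b-> q3 -a-> q4 -b-> q2 -a-> q1 -b-> q0 -a-> q0 -b-> q1 -b-> q0 -a-> q0 -b-> q1 -b-> q0 -b-> q1 -b-> q0 -a-> q0 -b-> q1 -b-> q0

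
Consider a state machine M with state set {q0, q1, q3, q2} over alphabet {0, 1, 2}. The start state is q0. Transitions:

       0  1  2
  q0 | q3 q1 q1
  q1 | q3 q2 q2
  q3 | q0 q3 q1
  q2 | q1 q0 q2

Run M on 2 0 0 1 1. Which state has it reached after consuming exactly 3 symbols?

q0

q0 → q1 → q3 → q0
After 3 symbols: q0.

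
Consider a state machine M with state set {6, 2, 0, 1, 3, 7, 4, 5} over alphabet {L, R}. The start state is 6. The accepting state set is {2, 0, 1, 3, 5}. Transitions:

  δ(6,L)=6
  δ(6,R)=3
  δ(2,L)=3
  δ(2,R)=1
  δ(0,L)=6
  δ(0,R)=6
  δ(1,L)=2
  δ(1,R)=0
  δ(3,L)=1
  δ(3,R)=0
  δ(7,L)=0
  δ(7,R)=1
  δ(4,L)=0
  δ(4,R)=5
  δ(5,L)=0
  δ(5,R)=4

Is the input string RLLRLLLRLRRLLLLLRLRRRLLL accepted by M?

6 → 3 → 1 → 2 → 1 → 2 → 3 → 1 → 0 → 6 → 3 → 0 → 6 → 6 → 6 → 6 → 6 → 3 → 1 → 0 → 6 → 3 → 1 → 2 → 3
End state 3 is accepting.

Yes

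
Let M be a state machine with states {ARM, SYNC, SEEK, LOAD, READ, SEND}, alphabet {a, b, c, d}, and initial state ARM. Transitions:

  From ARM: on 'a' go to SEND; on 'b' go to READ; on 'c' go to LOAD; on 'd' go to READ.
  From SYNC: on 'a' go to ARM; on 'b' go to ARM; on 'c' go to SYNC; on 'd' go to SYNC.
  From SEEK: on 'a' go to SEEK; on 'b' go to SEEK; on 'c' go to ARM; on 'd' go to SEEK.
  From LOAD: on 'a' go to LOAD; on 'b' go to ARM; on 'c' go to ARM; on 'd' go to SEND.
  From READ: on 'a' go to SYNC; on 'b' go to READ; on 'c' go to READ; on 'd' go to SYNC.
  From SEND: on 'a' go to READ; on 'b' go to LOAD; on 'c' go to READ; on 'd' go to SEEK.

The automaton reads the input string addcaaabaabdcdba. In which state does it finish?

SEND

start at ARM
read 'a': ARM → SEND
read 'd': SEND → SEEK
read 'd': SEEK → SEEK
read 'c': SEEK → ARM
read 'a': ARM → SEND
read 'a': SEND → READ
read 'a': READ → SYNC
read 'b': SYNC → ARM
read 'a': ARM → SEND
read 'a': SEND → READ
read 'b': READ → READ
read 'd': READ → SYNC
read 'c': SYNC → SYNC
read 'd': SYNC → SYNC
read 'b': SYNC → ARM
read 'a': ARM → SEND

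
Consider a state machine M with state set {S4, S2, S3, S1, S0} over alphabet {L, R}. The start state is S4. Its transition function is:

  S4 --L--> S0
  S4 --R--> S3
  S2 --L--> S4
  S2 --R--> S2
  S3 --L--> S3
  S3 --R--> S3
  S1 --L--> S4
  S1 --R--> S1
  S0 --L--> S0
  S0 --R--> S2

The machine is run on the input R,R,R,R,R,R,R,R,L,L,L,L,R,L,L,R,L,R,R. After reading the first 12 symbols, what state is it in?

S4 → S3 → S3 → S3 → S3 → S3 → S3 → S3 → S3 → S3 → S3 → S3 → S3
After 12 symbols: S3.

S3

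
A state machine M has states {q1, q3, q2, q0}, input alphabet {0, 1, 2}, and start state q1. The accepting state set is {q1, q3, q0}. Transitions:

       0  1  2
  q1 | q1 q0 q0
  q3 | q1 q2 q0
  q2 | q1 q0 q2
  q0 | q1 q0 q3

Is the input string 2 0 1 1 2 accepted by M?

start at q1
read '2': q1 → q0
read '0': q0 → q1
read '1': q1 → q0
read '1': q0 → q0
read '2': q0 → q3
End state q3 is accepting.

Yes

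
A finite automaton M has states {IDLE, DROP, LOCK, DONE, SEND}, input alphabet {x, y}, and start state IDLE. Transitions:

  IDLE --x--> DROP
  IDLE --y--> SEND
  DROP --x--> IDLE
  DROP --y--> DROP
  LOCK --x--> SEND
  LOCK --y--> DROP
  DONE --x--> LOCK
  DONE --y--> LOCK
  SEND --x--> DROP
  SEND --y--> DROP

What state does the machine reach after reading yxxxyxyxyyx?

IDLE

IDLE → SEND → DROP → IDLE → DROP → DROP → IDLE → SEND → DROP → DROP → DROP → IDLE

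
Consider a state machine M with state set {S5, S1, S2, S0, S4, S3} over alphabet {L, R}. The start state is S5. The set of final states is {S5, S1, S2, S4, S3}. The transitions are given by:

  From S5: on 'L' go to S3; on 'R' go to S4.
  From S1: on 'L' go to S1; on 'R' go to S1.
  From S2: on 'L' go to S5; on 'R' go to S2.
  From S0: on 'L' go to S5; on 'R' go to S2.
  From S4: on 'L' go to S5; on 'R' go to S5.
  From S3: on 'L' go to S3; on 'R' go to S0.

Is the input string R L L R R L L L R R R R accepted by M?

S5 → S4 → S5 → S3 → S0 → S2 → S5 → S3 → S3 → S0 → S2 → S2 → S2
End state S2 is accepting.

Yes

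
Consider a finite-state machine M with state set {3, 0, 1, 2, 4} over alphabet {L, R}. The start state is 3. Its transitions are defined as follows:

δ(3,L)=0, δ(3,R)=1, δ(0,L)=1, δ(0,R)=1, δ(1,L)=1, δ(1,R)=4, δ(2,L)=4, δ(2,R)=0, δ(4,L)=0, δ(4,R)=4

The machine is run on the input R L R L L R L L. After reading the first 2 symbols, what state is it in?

3 → 1 → 1
After 2 symbols: 1.

1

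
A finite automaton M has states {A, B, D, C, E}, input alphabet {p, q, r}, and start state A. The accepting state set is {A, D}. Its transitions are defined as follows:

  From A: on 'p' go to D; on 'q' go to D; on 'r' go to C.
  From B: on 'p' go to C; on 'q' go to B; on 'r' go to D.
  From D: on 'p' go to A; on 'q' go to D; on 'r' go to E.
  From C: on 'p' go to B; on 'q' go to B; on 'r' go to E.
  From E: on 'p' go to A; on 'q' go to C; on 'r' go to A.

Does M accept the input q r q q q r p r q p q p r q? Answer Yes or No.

Trace: A -q-> D -r-> E -q-> C -q-> B -q-> B -r-> D -p-> A -r-> C -q-> B -p-> C -q-> B -p-> C -r-> E -q-> C
End state C is not accepting.

No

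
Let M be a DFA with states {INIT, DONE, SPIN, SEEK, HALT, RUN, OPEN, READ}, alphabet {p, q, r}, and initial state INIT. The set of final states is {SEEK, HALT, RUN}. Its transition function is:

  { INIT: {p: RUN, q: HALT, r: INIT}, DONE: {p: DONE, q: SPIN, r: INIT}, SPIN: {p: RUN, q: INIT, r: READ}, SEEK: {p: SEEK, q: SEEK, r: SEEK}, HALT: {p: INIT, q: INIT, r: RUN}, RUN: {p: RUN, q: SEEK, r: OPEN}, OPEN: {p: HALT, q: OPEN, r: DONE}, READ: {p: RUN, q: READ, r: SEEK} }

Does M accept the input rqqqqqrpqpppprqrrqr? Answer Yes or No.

Trace: INIT -r-> INIT -q-> HALT -q-> INIT -q-> HALT -q-> INIT -q-> HALT -r-> RUN -p-> RUN -q-> SEEK -p-> SEEK -p-> SEEK -p-> SEEK -p-> SEEK -r-> SEEK -q-> SEEK -r-> SEEK -r-> SEEK -q-> SEEK -r-> SEEK
End state SEEK is accepting.

Yes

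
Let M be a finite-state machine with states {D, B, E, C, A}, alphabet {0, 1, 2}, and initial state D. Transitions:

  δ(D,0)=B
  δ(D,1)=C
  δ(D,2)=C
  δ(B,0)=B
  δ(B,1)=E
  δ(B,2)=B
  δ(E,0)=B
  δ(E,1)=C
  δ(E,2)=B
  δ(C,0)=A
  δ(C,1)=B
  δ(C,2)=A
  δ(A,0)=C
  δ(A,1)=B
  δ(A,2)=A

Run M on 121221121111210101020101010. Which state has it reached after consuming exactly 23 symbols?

start at D
read '1': D → C
read '2': C → A
read '1': A → B
read '2': B → B
read '2': B → B
read '1': B → E
read '1': E → C
read '2': C → A
read '1': A → B
read '1': B → E
read '1': E → C
read '1': C → B
read '2': B → B
read '1': B → E
read '0': E → B
read '1': B → E
read '0': E → B
read '1': B → E
read '0': E → B
read '2': B → B
read '0': B → B
read '1': B → E
read '0': E → B
After 23 symbols: B.

B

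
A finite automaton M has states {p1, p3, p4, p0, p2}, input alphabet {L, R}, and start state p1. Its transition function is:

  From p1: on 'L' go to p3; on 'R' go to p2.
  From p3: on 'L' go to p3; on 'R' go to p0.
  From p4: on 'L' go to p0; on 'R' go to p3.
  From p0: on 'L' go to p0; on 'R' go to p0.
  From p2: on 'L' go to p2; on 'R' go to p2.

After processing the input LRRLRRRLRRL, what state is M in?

p0

p1 → p3 → p0 → p0 → p0 → p0 → p0 → p0 → p0 → p0 → p0 → p0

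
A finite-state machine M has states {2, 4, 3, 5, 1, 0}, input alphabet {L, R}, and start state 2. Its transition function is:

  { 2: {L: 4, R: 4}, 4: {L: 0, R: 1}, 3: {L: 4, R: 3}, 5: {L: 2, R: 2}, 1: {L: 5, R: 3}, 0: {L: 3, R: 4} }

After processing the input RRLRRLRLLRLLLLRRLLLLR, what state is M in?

1

Trace: 2 -R-> 4 -R-> 1 -L-> 5 -R-> 2 -R-> 4 -L-> 0 -R-> 4 -L-> 0 -L-> 3 -R-> 3 -L-> 4 -L-> 0 -L-> 3 -L-> 4 -R-> 1 -R-> 3 -L-> 4 -L-> 0 -L-> 3 -L-> 4 -R-> 1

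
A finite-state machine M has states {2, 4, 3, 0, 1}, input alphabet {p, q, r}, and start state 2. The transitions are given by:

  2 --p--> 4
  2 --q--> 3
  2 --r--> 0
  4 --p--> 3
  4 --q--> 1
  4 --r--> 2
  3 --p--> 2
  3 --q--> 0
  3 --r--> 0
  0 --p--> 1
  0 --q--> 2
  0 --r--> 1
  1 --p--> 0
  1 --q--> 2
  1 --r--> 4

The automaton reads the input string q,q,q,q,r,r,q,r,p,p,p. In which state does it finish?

start at 2
read 'q': 2 → 3
read 'q': 3 → 0
read 'q': 0 → 2
read 'q': 2 → 3
read 'r': 3 → 0
read 'r': 0 → 1
read 'q': 1 → 2
read 'r': 2 → 0
read 'p': 0 → 1
read 'p': 1 → 0
read 'p': 0 → 1

1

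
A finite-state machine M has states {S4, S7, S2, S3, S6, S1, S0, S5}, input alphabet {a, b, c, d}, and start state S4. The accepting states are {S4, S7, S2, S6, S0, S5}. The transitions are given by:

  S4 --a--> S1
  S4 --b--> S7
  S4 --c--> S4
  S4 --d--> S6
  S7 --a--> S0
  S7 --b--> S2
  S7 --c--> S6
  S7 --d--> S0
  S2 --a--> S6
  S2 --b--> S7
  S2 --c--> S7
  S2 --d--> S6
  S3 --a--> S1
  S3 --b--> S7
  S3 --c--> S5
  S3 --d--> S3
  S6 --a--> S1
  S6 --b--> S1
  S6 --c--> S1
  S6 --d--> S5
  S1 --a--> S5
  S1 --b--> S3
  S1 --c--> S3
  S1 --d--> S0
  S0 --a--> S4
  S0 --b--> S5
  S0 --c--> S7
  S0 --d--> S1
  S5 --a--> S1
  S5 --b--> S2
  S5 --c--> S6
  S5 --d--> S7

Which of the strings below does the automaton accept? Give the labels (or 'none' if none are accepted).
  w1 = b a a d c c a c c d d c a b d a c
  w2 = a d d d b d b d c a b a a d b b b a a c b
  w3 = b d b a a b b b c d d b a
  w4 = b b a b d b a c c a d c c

w1, w2, w4

w1: S4 → S7 → S0 → S4 → S6 → S1 → S3 → S1 → S3 → S5 → S7 → S0 → S7 → S0 → S5 → S7 → S0 → S7  → end S7, accepted
w2: S4 → S1 → S0 → S1 → S0 → S5 → S7 → S2 → S6 → S1 → S5 → S2 → S6 → S1 → S0 → S5 → S2 → S7 → S0 → S4 → S4 → S7  → end S7, accepted
w3: S4 → S7 → S0 → S5 → S1 → S5 → S2 → S7 → S2 → S7 → S0 → S1 → S3 → S1  → end S1, rejected
w4: S4 → S7 → S2 → S6 → S1 → S0 → S5 → S1 → S3 → S5 → S1 → S0 → S7 → S6  → end S6, accepted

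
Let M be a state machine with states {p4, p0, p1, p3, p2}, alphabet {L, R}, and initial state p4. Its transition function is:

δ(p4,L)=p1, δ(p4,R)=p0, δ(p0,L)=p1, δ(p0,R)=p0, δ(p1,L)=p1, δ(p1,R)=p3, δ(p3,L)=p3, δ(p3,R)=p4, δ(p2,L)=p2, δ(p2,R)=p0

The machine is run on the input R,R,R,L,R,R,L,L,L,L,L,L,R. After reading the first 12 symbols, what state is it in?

start at p4
read 'R': p4 → p0
read 'R': p0 → p0
read 'R': p0 → p0
read 'L': p0 → p1
read 'R': p1 → p3
read 'R': p3 → p4
read 'L': p4 → p1
read 'L': p1 → p1
read 'L': p1 → p1
read 'L': p1 → p1
read 'L': p1 → p1
read 'L': p1 → p1
After 12 symbols: p1.

p1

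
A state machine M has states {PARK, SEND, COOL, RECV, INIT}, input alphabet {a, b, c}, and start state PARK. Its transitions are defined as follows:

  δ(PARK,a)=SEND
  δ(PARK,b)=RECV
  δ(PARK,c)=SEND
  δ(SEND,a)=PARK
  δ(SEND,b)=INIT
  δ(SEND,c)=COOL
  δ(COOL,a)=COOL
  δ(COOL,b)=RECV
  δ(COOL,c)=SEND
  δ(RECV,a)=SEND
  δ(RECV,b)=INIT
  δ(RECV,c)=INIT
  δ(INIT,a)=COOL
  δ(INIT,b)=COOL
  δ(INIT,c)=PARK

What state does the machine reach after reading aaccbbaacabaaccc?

PARK → SEND → PARK → SEND → COOL → RECV → INIT → COOL → COOL → SEND → PARK → RECV → SEND → PARK → SEND → COOL → SEND

SEND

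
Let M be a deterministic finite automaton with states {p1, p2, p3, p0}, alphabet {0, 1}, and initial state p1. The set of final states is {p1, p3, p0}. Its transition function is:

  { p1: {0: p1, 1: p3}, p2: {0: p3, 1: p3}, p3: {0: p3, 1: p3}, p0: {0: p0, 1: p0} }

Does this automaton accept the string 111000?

Yes

Trace: p1 -1-> p3 -1-> p3 -1-> p3 -0-> p3 -0-> p3 -0-> p3
End state p3 is accepting.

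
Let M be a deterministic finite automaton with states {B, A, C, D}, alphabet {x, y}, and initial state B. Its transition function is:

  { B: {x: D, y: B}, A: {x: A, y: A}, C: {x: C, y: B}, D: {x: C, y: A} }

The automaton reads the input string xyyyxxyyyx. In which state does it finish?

A

start at B
read 'x': B → D
read 'y': D → A
read 'y': A → A
read 'y': A → A
read 'x': A → A
read 'x': A → A
read 'y': A → A
read 'y': A → A
read 'y': A → A
read 'x': A → A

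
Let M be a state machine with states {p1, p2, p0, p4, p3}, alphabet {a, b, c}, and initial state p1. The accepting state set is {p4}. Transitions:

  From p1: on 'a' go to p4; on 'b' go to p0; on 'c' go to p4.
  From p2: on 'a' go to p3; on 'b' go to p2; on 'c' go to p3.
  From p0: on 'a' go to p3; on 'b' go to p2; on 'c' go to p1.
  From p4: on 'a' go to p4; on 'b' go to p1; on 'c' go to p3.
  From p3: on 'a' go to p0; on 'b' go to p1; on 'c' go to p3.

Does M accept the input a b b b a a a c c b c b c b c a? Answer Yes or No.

Trace: p1 -a-> p4 -b-> p1 -b-> p0 -b-> p2 -a-> p3 -a-> p0 -a-> p3 -c-> p3 -c-> p3 -b-> p1 -c-> p4 -b-> p1 -c-> p4 -b-> p1 -c-> p4 -a-> p4
End state p4 is accepting.

Yes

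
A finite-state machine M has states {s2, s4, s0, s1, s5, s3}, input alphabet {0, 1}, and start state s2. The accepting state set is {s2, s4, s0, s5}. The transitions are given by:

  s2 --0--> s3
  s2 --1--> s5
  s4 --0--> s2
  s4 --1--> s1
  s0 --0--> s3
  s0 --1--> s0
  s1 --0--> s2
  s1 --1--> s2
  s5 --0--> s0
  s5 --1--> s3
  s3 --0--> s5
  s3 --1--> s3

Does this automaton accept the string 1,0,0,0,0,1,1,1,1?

Yes

s2 → s5 → s0 → s3 → s5 → s0 → s0 → s0 → s0 → s0
End state s0 is accepting.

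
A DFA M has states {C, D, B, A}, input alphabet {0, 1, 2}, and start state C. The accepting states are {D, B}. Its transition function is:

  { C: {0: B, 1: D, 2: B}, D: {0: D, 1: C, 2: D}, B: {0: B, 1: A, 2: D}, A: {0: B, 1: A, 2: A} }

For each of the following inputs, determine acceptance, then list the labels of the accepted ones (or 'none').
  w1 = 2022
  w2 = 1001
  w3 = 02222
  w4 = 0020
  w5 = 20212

w1:
  start at C
  read '2': C → B
  read '0': B → B
  read '2': B → D
  read '2': D → D
  end D, accepted
w2:
  start at C
  read '1': C → D
  read '0': D → D
  read '0': D → D
  read '1': D → C
  end C, rejected
w3:
  start at C
  read '0': C → B
  read '2': B → D
  read '2': D → D
  read '2': D → D
  read '2': D → D
  end D, accepted
w4:
  start at C
  read '0': C → B
  read '0': B → B
  read '2': B → D
  read '0': D → D
  end D, accepted
w5:
  start at C
  read '2': C → B
  read '0': B → B
  read '2': B → D
  read '1': D → C
  read '2': C → B
  end B, accepted

w1, w3, w4, w5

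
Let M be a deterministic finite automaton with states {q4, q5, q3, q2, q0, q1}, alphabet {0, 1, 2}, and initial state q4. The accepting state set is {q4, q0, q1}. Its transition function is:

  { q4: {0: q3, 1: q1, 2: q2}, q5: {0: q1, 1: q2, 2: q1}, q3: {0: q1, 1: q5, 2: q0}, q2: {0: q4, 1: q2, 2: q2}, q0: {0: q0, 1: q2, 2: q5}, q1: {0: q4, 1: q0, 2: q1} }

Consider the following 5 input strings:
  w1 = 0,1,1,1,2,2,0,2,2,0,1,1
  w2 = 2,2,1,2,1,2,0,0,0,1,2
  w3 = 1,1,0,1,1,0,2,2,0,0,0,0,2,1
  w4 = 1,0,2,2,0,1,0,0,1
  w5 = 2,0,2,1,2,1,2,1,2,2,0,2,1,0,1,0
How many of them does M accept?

2

w1:
  start at q4
  read '0': q4 → q3
  read '1': q3 → q5
  read '1': q5 → q2
  read '1': q2 → q2
  read '2': q2 → q2
  read '2': q2 → q2
  read '0': q2 → q4
  read '2': q4 → q2
  read '2': q2 → q2
  read '0': q2 → q4
  read '1': q4 → q1
  read '1': q1 → q0
  end q0, accepted
w2:
  start at q4
  read '2': q4 → q2
  read '2': q2 → q2
  read '1': q2 → q2
  read '2': q2 → q2
  read '1': q2 → q2
  read '2': q2 → q2
  read '0': q2 → q4
  read '0': q4 → q3
  read '0': q3 → q1
  read '1': q1 → q0
  read '2': q0 → q5
  end q5, rejected
w3:
  start at q4
  read '1': q4 → q1
  read '1': q1 → q0
  read '0': q0 → q0
  read '1': q0 → q2
  read '1': q2 → q2
  read '0': q2 → q4
  read '2': q4 → q2
  read '2': q2 → q2
  read '0': q2 → q4
  read '0': q4 → q3
  read '0': q3 → q1
  read '0': q1 → q4
  read '2': q4 → q2
  read '1': q2 → q2
  end q2, rejected
w4:
  start at q4
  read '1': q4 → q1
  read '0': q1 → q4
  read '2': q4 → q2
  read '2': q2 → q2
  read '0': q2 → q4
  read '1': q4 → q1
  read '0': q1 → q4
  read '0': q4 → q3
  read '1': q3 → q5
  end q5, rejected
w5:
  start at q4
  read '2': q4 → q2
  read '0': q2 → q4
  read '2': q4 → q2
  read '1': q2 → q2
  read '2': q2 → q2
  read '1': q2 → q2
  read '2': q2 → q2
  read '1': q2 → q2
  read '2': q2 → q2
  read '2': q2 → q2
  read '0': q2 → q4
  read '2': q4 → q2
  read '1': q2 → q2
  read '0': q2 → q4
  read '1': q4 → q1
  read '0': q1 → q4
  end q4, accepted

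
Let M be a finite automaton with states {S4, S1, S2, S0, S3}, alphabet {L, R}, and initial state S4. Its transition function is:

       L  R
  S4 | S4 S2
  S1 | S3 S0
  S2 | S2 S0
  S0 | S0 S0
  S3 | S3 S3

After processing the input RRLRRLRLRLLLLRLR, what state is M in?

S0

Trace: S4 -R-> S2 -R-> S0 -L-> S0 -R-> S0 -R-> S0 -L-> S0 -R-> S0 -L-> S0 -R-> S0 -L-> S0 -L-> S0 -L-> S0 -L-> S0 -R-> S0 -L-> S0 -R-> S0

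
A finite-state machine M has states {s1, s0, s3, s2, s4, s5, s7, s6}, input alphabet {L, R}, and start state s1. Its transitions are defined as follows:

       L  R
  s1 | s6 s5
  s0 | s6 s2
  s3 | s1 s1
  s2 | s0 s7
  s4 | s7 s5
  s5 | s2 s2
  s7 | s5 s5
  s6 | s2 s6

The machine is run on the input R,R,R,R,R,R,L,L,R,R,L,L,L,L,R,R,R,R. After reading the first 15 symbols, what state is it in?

start at s1
read 'R': s1 → s5
read 'R': s5 → s2
read 'R': s2 → s7
read 'R': s7 → s5
read 'R': s5 → s2
read 'R': s2 → s7
read 'L': s7 → s5
read 'L': s5 → s2
read 'R': s2 → s7
read 'R': s7 → s5
read 'L': s5 → s2
read 'L': s2 → s0
read 'L': s0 → s6
read 'L': s6 → s2
read 'R': s2 → s7
After 15 symbols: s7.

s7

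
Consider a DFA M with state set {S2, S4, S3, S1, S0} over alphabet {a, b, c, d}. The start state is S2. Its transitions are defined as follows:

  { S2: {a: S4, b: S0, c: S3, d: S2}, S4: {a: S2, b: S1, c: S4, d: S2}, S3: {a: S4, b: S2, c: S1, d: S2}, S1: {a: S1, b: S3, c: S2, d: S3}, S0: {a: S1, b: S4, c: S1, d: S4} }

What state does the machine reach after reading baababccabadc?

S2 → S0 → S1 → S1 → S3 → S4 → S1 → S2 → S3 → S4 → S1 → S1 → S3 → S1

S1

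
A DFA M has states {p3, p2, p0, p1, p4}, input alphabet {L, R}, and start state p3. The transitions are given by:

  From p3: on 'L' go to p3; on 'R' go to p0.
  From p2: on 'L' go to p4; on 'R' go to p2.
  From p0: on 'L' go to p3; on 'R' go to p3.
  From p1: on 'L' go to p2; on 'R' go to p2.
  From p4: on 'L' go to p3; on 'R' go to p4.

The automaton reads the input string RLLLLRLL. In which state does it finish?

start at p3
read 'R': p3 → p0
read 'L': p0 → p3
read 'L': p3 → p3
read 'L': p3 → p3
read 'L': p3 → p3
read 'R': p3 → p0
read 'L': p0 → p3
read 'L': p3 → p3

p3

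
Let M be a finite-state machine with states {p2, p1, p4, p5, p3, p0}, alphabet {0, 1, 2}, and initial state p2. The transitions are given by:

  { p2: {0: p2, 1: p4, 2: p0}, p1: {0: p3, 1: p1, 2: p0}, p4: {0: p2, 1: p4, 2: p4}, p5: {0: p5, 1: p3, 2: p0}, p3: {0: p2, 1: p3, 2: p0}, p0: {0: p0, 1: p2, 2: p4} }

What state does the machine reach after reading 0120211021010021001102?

p2 → p2 → p4 → p4 → p2 → p0 → p2 → p4 → p2 → p0 → p2 → p2 → p4 → p2 → p2 → p0 → p2 → p2 → p2 → p4 → p4 → p2 → p0

p0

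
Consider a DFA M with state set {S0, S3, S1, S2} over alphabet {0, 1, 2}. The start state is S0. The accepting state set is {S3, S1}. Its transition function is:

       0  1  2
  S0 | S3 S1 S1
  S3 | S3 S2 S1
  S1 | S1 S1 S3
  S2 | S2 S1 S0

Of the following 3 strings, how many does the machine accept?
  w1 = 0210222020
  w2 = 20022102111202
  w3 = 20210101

3

w1: Trace: S0 -0-> S3 -2-> S1 -1-> S1 -0-> S1 -2-> S3 -2-> S1 -2-> S3 -0-> S3 -2-> S1 -0-> S1  → end S1, accepted
w2: Trace: S0 -2-> S1 -0-> S1 -0-> S1 -2-> S3 -2-> S1 -1-> S1 -0-> S1 -2-> S3 -1-> S2 -1-> S1 -1-> S1 -2-> S3 -0-> S3 -2-> S1  → end S1, accepted
w3: Trace: S0 -2-> S1 -0-> S1 -2-> S3 -1-> S2 -0-> S2 -1-> S1 -0-> S1 -1-> S1  → end S1, accepted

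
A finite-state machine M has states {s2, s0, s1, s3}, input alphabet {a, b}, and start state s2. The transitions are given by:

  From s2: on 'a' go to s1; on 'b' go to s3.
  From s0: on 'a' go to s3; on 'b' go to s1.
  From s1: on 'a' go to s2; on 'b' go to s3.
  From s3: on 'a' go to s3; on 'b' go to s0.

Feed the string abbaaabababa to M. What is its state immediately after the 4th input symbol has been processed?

s3

Trace: s2 -a-> s1 -b-> s3 -b-> s0 -a-> s3
After 4 symbols: s3.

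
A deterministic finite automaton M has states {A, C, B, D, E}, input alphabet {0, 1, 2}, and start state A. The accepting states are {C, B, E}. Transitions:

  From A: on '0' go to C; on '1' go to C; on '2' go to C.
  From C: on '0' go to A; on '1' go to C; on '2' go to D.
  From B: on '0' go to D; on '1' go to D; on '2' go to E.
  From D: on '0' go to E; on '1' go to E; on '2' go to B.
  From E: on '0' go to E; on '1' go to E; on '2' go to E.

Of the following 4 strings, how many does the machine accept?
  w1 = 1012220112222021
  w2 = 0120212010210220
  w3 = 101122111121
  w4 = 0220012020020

w1:
  start at A
  read '1': A → C
  read '0': C → A
  read '1': A → C
  read '2': C → D
  read '2': D → B
  read '2': B → E
  read '0': E → E
  read '1': E → E
  read '1': E → E
  read '2': E → E
  read '2': E → E
  read '2': E → E
  read '2': E → E
  read '0': E → E
  read '2': E → E
  read '1': E → E
  end E, accepted
w2:
  start at A
  read '0': A → C
  read '1': C → C
  read '2': C → D
  read '0': D → E
  read '2': E → E
  read '1': E → E
  read '2': E → E
  read '0': E → E
  read '1': E → E
  read '0': E → E
  read '2': E → E
  read '1': E → E
  read '0': E → E
  read '2': E → E
  read '2': E → E
  read '0': E → E
  end E, accepted
w3:
  start at A
  read '1': A → C
  read '0': C → A
  read '1': A → C
  read '1': C → C
  read '2': C → D
  read '2': D → B
  read '1': B → D
  read '1': D → E
  read '1': E → E
  read '1': E → E
  read '2': E → E
  read '1': E → E
  end E, accepted
w4:
  start at A
  read '0': A → C
  read '2': C → D
  read '2': D → B
  read '0': B → D
  read '0': D → E
  read '1': E → E
  read '2': E → E
  read '0': E → E
  read '2': E → E
  read '0': E → E
  read '0': E → E
  read '2': E → E
  read '0': E → E
  end E, accepted

4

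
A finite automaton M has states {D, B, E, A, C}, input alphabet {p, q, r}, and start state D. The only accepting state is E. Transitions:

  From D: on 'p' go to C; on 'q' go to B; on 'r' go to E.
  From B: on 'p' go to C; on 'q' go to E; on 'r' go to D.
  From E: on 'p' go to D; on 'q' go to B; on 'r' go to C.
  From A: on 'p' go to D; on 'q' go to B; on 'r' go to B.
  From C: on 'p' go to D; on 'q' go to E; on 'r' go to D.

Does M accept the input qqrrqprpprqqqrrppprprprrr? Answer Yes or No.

No

D → B → E → C → D → B → C → D → C → D → E → B → E → B → D → E → D → C → D → E → D → E → D → E → C → D
End state D is not accepting.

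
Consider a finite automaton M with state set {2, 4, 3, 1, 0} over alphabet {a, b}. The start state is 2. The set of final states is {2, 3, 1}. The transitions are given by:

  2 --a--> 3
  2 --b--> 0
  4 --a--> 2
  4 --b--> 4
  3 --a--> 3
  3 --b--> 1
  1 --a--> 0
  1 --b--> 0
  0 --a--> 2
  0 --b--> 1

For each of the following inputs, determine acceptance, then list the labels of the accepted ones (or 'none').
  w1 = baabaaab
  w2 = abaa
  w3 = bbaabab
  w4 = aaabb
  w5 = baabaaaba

w1: Trace: 2 -b-> 0 -a-> 2 -a-> 3 -b-> 1 -a-> 0 -a-> 2 -a-> 3 -b-> 1  → end 1, accepted
w2: Trace: 2 -a-> 3 -b-> 1 -a-> 0 -a-> 2  → end 2, accepted
w3: Trace: 2 -b-> 0 -b-> 1 -a-> 0 -a-> 2 -b-> 0 -a-> 2 -b-> 0  → end 0, rejected
w4: Trace: 2 -a-> 3 -a-> 3 -a-> 3 -b-> 1 -b-> 0  → end 0, rejected
w5: Trace: 2 -b-> 0 -a-> 2 -a-> 3 -b-> 1 -a-> 0 -a-> 2 -a-> 3 -b-> 1 -a-> 0  → end 0, rejected

w1, w2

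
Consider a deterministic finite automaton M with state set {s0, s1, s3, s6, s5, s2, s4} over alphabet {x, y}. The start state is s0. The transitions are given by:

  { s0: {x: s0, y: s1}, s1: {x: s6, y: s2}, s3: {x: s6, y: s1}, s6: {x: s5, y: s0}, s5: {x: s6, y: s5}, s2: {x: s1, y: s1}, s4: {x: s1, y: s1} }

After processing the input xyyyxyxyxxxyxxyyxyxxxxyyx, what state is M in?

s6

Trace: s0 -x-> s0 -y-> s1 -y-> s2 -y-> s1 -x-> s6 -y-> s0 -x-> s0 -y-> s1 -x-> s6 -x-> s5 -x-> s6 -y-> s0 -x-> s0 -x-> s0 -y-> s1 -y-> s2 -x-> s1 -y-> s2 -x-> s1 -x-> s6 -x-> s5 -x-> s6 -y-> s0 -y-> s1 -x-> s6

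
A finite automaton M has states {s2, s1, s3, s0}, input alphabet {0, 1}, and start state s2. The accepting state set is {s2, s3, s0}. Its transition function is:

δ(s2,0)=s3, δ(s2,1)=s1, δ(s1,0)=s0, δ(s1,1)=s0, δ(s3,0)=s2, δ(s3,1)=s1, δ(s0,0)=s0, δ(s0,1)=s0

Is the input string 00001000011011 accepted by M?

Yes

s2 → s3 → s2 → s3 → s2 → s1 → s0 → s0 → s0 → s0 → s0 → s0 → s0 → s0 → s0
End state s0 is accepting.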